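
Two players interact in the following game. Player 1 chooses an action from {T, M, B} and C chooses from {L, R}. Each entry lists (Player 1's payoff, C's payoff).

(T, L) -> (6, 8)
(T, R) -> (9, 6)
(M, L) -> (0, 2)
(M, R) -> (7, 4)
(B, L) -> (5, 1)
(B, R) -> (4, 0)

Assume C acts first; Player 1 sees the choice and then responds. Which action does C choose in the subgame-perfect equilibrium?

Player 1 best-responds to each possible C move:
- L → Player 1 plays T (best of 6, 0, 5); C gets 8.
- R → Player 1 plays T (best of 9, 7, 4); C gets 6.
Among 8, 6, the best is 8 at L. Subgame-perfect outcome: (T, L) with payoffs (6, 8).

L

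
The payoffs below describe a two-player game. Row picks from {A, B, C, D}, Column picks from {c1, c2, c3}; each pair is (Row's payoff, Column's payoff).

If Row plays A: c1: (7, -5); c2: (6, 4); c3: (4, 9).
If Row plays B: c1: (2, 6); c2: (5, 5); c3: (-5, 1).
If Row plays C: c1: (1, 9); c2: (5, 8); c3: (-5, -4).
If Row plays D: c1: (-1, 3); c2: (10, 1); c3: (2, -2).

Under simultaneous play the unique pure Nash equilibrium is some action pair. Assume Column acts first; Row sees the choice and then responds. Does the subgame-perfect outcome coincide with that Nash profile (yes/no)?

yes

Solve by backward induction (Column leads).
- c1: Row compares 7, 2, 1, -1 and picks A; Column would get -5.
- c2: Row compares 6, 5, 5, 10 and picks D; Column would get 1.
- c3: Row compares 4, -5, -5, 2 and picks A; Column would get 9.
Among -5, 1, 9, the best is 9 at c3. Subgame-perfect outcome: (A, c3) with payoffs (4, 9).
Now find the simultaneous Nash equilibrium.
Row's best replies: c1→A; c2→D; c3→A.
Column's best replies: A→c3; B→c1; C→c1; D→c1.
The unique mutual best reply is (A, c3), giving (4, 9).
Sequential outcome (A, c3) coincides with the Nash profile (A, c3).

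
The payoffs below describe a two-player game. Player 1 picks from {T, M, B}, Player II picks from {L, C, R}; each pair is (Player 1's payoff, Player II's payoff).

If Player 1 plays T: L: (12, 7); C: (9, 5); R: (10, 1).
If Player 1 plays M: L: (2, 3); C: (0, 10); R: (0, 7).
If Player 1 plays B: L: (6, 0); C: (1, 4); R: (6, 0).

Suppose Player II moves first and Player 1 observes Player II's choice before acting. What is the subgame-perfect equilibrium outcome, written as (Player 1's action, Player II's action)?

(T, L)

Solve by backward induction (Player II leads).
- L: BR = T, leader payoff 7.
- C: BR = T, leader payoff 5.
- R: BR = T, leader payoff 1.
Player II's induced payoffs are 7, 5, 1, so Player II commits to L. Subgame-perfect outcome: (T, L) with payoffs (12, 7).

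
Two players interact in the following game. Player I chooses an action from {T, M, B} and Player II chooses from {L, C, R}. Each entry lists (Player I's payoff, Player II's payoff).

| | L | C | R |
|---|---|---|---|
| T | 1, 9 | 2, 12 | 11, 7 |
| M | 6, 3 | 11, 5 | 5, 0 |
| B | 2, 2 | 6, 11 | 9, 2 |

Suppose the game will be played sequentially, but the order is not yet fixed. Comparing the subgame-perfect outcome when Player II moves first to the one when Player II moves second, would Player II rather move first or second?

If Player I leads: Player II's best replies are T→C, M→C, B→C; Player I's induced payoffs 2, 11, 6; outcome (M, C), payoffs (11, 5).
If Player II leads: Player I's best replies are L→M, C→M, R→T; Player II's induced payoffs 3, 5, 7; outcome (T, R), payoffs (11, 7).
Player II gets 7 moving first and 5 moving second, so Player II prefers to move first.

first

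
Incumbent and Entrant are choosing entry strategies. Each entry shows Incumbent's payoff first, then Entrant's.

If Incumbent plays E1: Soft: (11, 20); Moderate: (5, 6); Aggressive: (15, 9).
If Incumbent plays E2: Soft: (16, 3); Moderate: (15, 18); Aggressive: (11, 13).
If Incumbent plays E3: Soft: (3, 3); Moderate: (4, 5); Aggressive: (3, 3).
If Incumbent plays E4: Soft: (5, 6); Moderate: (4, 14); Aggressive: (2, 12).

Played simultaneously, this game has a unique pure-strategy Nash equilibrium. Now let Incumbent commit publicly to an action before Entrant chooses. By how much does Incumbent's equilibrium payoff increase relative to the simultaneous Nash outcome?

0

Work backward from Entrant's decision.
- E1: BR = Soft, leader payoff 11.
- E2: BR = Moderate, leader payoff 15.
- E3: BR = Moderate, leader payoff 4.
- E4: BR = Moderate, leader payoff 4.
Maximizing over 11, 15, 4, 4, Incumbent chooses E2. Subgame-perfect outcome: (E2, Moderate) with payoffs (15, 18).
Now find the simultaneous Nash equilibrium.
Incumbent's best replies: Soft→E2; Moderate→E2; Aggressive→E1.
Entrant's best replies: E1→Soft; E2→Moderate; E3→Moderate; E4→Moderate.
Only (E2, Moderate) has each player best-responding; Nash payoffs (15, 18).
Incumbent's commitment gain: 15 − 15 = 0.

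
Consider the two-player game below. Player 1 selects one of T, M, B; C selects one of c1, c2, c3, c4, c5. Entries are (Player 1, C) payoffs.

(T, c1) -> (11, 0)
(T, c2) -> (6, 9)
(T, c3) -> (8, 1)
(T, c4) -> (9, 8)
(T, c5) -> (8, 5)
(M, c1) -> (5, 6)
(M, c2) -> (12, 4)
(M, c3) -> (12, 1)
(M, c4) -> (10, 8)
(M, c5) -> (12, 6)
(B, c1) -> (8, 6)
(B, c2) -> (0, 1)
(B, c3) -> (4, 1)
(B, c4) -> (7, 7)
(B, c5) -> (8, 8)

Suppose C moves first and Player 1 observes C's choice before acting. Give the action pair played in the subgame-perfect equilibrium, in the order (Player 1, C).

(M, c4)

Player 1 best-responds to each possible C move:
- c1: Player 1 compares 11, 5, 8 and picks T; C would get 0.
- c2: Player 1 compares 6, 12, 0 and picks M; C would get 4.
- c3: Player 1 compares 8, 12, 4 and picks M; C would get 1.
- c4: Player 1 compares 9, 10, 7 and picks M; C would get 8.
- c5: Player 1 compares 8, 12, 8 and picks M; C would get 6.
Among 0, 4, 1, 8, 6, the best is 8 at c4. Subgame-perfect outcome: (M, c4) with payoffs (10, 8).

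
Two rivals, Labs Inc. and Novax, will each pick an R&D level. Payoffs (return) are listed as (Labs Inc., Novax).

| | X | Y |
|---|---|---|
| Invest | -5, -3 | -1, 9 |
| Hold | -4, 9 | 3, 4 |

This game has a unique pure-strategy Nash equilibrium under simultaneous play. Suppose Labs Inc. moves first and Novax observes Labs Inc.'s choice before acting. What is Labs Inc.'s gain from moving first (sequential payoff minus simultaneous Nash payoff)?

3

Backward induction with Labs Inc. moving first.
- Invest: Novax compares -3, 9 and picks Y; Labs Inc. would get -1.
- Hold: Novax compares 9, 4 and picks X; Labs Inc. would get -4.
Among -1, -4, the best is -1 at Invest. Subgame-perfect outcome: (Invest, Y) with payoffs (-1, 9).
For the simultaneous game, intersect best replies.
Labs Inc.'s best replies: X→Hold; Y→Hold.
Novax's best replies: Invest→Y; Hold→X.
Only (Hold, X) has each player best-responding; Nash payoffs (-4, 9).
Labs Inc.'s commitment gain: -1 − -4 = 3.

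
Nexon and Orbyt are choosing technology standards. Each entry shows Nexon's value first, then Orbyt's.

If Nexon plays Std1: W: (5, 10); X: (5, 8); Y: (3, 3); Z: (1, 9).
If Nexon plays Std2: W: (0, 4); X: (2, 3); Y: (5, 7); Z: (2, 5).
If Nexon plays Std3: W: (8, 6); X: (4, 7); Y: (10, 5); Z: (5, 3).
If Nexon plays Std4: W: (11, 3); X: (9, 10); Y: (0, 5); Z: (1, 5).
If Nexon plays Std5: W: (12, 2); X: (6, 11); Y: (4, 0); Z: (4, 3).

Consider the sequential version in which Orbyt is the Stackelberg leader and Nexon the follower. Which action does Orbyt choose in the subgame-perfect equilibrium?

Work backward from Nexon's decision.
- W: BR = Std5, leader payoff 2.
- X: BR = Std4, leader payoff 10.
- Y: BR = Std3, leader payoff 5.
- Z: BR = Std3, leader payoff 3.
Maximizing over 2, 10, 5, 3, Orbyt chooses X. Subgame-perfect outcome: (Std4, X) with payoffs (9, 10).

X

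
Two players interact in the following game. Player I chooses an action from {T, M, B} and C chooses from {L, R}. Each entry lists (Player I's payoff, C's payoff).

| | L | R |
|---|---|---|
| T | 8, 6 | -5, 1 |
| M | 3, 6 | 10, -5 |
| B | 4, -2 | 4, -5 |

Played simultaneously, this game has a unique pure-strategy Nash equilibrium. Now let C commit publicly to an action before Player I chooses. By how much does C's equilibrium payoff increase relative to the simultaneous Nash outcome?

Work backward from Player I's decision.
- L: Player I compares 8, 3, 4 and picks T; C would get 6.
- R: Player I compares -5, 10, 4 and picks M; C would get -5.
Among 6, -5, the best is 6 at L. Subgame-perfect outcome: (T, L) with payoffs (8, 6).
For the simultaneous game, intersect best replies.
Player I's best replies: L→T; R→M.
C's best replies: T→L; M→L; B→L.
The unique mutual best reply is (T, L), giving (8, 6).
C's commitment gain: 6 − 6 = 0.

0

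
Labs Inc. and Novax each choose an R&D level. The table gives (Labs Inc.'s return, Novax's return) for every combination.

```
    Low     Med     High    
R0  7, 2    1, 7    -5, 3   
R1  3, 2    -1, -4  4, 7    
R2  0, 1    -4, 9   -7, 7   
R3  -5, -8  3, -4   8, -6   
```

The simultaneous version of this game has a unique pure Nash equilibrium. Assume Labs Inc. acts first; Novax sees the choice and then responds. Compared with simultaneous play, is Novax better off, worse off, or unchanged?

Backward induction with Labs Inc. moving first.
- R0 → Novax plays Med (best of 2, 7, 3); Labs Inc. gets 1.
- R1 → Novax plays High (best of 2, -4, 7); Labs Inc. gets 4.
- R2 → Novax plays Med (best of 1, 9, 7); Labs Inc. gets -4.
- R3 → Novax plays Med (best of -8, -4, -6); Labs Inc. gets 3.
Labs Inc.'s induced payoffs are 1, 4, -4, 3, so Labs Inc. commits to R1. Subgame-perfect outcome: (R1, High) with payoffs (4, 7).
For the simultaneous game, intersect best replies.
Labs Inc.'s best replies: Low→R0; Med→R3; High→R3.
Novax's best replies: R0→Med; R1→High; R2→Med; R3→Med.
The unique mutual best reply is (R3, Med), giving (3, -4).
Novax earns 7 sequentially versus -4 at the Nash outcome: better off.

better off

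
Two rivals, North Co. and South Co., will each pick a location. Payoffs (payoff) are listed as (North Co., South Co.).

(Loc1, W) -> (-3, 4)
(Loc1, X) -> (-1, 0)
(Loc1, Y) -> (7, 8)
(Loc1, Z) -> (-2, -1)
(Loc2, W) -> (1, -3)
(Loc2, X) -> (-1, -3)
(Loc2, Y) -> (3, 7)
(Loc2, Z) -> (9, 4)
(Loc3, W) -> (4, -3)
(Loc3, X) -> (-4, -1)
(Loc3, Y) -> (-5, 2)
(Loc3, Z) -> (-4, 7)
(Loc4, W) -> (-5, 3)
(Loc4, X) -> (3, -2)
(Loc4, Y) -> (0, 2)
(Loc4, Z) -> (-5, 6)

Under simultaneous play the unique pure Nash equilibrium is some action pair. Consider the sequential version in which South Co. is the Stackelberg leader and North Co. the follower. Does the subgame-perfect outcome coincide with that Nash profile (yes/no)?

Backward induction with South Co. moving first.
- W: North Co. compares -3, 1, 4, -5 and picks Loc3; South Co. would get -3.
- X: North Co. compares -1, -1, -4, 3 and picks Loc4; South Co. would get -2.
- Y: North Co. compares 7, 3, -5, 0 and picks Loc1; South Co. would get 8.
- Z: North Co. compares -2, 9, -4, -5 and picks Loc2; South Co. would get 4.
South Co.'s induced payoffs are -3, -2, 8, 4, so South Co. commits to Y. Subgame-perfect outcome: (Loc1, Y) with payoffs (7, 8).
For the simultaneous game, intersect best replies.
North Co.'s best replies: W→Loc3; X→Loc4; Y→Loc1; Z→Loc2.
South Co.'s best replies: Loc1→Y; Loc2→Y; Loc3→Z; Loc4→Z.
Only (Loc1, Y) has each player best-responding; Nash payoffs (7, 8).
Sequential outcome (Loc1, Y) coincides with the Nash profile (Loc1, Y).

yes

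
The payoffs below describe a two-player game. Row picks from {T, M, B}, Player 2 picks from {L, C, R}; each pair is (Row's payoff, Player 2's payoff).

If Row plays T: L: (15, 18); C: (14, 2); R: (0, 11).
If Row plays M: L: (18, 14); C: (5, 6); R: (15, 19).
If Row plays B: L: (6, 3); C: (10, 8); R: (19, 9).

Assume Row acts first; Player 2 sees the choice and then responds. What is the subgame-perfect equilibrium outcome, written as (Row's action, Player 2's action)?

(B, R)

Player 2 best-responds to each possible Row move:
- T → Player 2 plays L (best of 18, 2, 11); Row gets 15.
- M → Player 2 plays R (best of 14, 6, 19); Row gets 15.
- B → Player 2 plays R (best of 3, 8, 9); Row gets 19.
Row's induced payoffs are 15, 15, 19, so Row commits to B. Subgame-perfect outcome: (B, R) with payoffs (19, 9).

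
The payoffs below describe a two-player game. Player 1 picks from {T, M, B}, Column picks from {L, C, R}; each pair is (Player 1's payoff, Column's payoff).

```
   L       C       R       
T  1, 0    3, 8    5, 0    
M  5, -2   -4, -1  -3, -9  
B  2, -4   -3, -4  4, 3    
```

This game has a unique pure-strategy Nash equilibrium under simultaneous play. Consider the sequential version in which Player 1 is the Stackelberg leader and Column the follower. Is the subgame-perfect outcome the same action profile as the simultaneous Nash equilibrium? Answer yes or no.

Work backward from Column's decision.
- T: BR = C, leader payoff 3.
- M: BR = C, leader payoff -4.
- B: BR = R, leader payoff 4.
Among 3, -4, 4, the best is 4 at B. Subgame-perfect outcome: (B, R) with payoffs (4, 3).
For the simultaneous game, intersect best replies.
Player 1's best replies: L→M; C→T; R→T.
Column's best replies: T→C; M→C; B→R.
Only (T, C) has each player best-responding; Nash payoffs (3, 8).
Sequential outcome (B, R) differs from the Nash profile (T, C).

no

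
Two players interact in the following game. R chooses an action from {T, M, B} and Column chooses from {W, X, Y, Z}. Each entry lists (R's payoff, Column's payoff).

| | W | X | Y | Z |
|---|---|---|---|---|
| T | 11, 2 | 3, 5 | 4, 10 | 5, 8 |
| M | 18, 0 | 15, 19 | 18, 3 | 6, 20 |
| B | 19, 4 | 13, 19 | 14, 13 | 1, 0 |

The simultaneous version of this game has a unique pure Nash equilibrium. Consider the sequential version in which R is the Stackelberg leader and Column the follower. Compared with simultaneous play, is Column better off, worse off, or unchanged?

Column best-responds to each possible R move:
- T: Column compares 2, 5, 10, 8 and picks Y; R would get 4.
- M: Column compares 0, 19, 3, 20 and picks Z; R would get 6.
- B: Column compares 4, 19, 13, 0 and picks X; R would get 13.
R's induced payoffs are 4, 6, 13, so R commits to B. Subgame-perfect outcome: (B, X) with payoffs (13, 19).
For the simultaneous game, intersect best replies.
R's best replies: W→B; X→M; Y→M; Z→M.
Column's best replies: T→Y; M→Z; B→X.
Only (M, Z) has each player best-responding; Nash payoffs (6, 20).
Column earns 19 sequentially versus 20 at the Nash outcome: worse off.

worse off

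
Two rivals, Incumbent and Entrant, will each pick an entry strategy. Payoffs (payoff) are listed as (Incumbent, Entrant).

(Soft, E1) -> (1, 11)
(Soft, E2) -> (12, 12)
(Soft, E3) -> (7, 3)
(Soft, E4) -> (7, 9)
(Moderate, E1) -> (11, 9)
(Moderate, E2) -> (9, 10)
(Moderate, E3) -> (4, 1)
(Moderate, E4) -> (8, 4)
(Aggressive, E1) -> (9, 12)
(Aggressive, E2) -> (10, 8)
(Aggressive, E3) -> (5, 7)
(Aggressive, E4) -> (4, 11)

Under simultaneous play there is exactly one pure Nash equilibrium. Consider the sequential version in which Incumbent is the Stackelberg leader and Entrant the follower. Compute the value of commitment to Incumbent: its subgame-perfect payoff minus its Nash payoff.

0

Entrant best-responds to each possible Incumbent move:
- Soft → Entrant plays E2 (best of 11, 12, 3, 9); Incumbent gets 12.
- Moderate → Entrant plays E2 (best of 9, 10, 1, 4); Incumbent gets 9.
- Aggressive → Entrant plays E1 (best of 12, 8, 7, 11); Incumbent gets 9.
Maximizing over 12, 9, 9, Incumbent chooses Soft. Subgame-perfect outcome: (Soft, E2) with payoffs (12, 12).
For the simultaneous game, intersect best replies.
Incumbent's best replies: E1→Moderate; E2→Soft; E3→Soft; E4→Moderate.
Entrant's best replies: Soft→E2; Moderate→E2; Aggressive→E1.
Only (Soft, E2) has each player best-responding; Nash payoffs (12, 12).
Incumbent's commitment gain: 12 − 12 = 0.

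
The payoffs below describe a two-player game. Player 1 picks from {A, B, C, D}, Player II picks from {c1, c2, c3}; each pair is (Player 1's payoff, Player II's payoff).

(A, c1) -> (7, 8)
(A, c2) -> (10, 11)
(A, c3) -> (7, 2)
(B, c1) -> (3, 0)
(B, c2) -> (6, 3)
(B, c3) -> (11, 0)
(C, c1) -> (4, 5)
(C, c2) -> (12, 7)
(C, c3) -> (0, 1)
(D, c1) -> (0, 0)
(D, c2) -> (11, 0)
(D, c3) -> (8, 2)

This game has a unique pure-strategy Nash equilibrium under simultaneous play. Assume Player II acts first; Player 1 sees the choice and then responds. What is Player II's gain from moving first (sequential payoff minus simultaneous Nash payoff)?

Work backward from Player 1's decision.
- c1 → Player 1 plays A (best of 7, 3, 4, 0); Player II gets 8.
- c2 → Player 1 plays C (best of 10, 6, 12, 11); Player II gets 7.
- c3 → Player 1 plays B (best of 7, 11, 0, 8); Player II gets 0.
Player II's induced payoffs are 8, 7, 0, so Player II commits to c1. Subgame-perfect outcome: (A, c1) with payoffs (7, 8).
Under simultaneous play:
Player 1's best replies: c1→A; c2→C; c3→B.
Player II's best replies: A→c2; B→c2; C→c2; D→c3.
The unique mutual best reply is (C, c2), giving (12, 7).
Player II's commitment gain: 8 − 7 = 1.

1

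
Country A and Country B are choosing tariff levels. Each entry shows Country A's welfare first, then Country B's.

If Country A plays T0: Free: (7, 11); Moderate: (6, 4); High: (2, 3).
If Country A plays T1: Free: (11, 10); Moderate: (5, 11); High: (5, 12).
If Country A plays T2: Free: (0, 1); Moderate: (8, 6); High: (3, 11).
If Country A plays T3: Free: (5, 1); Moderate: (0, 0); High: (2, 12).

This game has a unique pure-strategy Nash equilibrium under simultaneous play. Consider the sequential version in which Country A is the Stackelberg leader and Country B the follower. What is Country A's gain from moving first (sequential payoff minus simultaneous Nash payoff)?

Work backward from Country B's decision.
- T0: Country B compares 11, 4, 3 and picks Free; Country A would get 7.
- T1: Country B compares 10, 11, 12 and picks High; Country A would get 5.
- T2: Country B compares 1, 6, 11 and picks High; Country A would get 3.
- T3: Country B compares 1, 0, 12 and picks High; Country A would get 2.
Among 7, 5, 3, 2, the best is 7 at T0. Subgame-perfect outcome: (T0, Free) with payoffs (7, 11).
Now find the simultaneous Nash equilibrium.
Country A's best replies: Free→T1; Moderate→T2; High→T1.
Country B's best replies: T0→Free; T1→High; T2→High; T3→High.
The unique mutual best reply is (T1, High), giving (5, 12).
Country A's commitment gain: 7 − 5 = 2.

2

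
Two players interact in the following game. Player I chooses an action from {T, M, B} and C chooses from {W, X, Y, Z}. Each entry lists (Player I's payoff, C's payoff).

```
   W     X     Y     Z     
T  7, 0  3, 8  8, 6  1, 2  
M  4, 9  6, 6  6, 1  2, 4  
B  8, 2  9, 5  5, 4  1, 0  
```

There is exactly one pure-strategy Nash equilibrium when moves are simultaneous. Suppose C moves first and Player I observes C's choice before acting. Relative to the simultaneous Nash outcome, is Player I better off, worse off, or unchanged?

Work backward from Player I's decision.
- W: Player I compares 7, 4, 8 and picks B; C would get 2.
- X: Player I compares 3, 6, 9 and picks B; C would get 5.
- Y: Player I compares 8, 6, 5 and picks T; C would get 6.
- Z: Player I compares 1, 2, 1 and picks M; C would get 4.
Among 2, 5, 6, 4, the best is 6 at Y. Subgame-perfect outcome: (T, Y) with payoffs (8, 6).
Now find the simultaneous Nash equilibrium.
Player I's best replies: W→B; X→B; Y→T; Z→M.
C's best replies: T→X; M→W; B→X.
The unique mutual best reply is (B, X), giving (9, 5).
Player I earns 8 sequentially versus 9 at the Nash outcome: worse off.

worse off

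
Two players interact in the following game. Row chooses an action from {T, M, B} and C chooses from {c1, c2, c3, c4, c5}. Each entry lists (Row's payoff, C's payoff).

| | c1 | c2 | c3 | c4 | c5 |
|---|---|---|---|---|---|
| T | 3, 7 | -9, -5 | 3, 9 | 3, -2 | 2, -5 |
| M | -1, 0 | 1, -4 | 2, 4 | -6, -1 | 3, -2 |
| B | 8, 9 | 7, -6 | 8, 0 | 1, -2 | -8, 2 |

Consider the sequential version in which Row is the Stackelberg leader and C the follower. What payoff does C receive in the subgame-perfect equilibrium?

9

Backward induction with Row moving first.
- T: C compares 7, -5, 9, -2, -5 and picks c3; Row would get 3.
- M: C compares 0, -4, 4, -1, -2 and picks c3; Row would get 2.
- B: C compares 9, -6, 0, -2, 2 and picks c1; Row would get 8.
Among 3, 2, 8, the best is 8 at B. Subgame-perfect outcome: (B, c1) with payoffs (8, 9).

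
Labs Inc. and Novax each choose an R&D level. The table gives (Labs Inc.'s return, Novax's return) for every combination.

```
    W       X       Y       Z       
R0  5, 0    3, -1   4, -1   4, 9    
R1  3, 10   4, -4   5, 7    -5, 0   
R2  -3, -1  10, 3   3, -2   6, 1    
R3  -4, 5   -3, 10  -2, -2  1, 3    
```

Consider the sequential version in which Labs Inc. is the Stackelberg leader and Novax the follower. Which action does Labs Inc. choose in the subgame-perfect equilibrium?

R2

Work backward from Novax's decision.
- R0 → Novax plays Z (best of 0, -1, -1, 9); Labs Inc. gets 4.
- R1 → Novax plays W (best of 10, -4, 7, 0); Labs Inc. gets 3.
- R2 → Novax plays X (best of -1, 3, -2, 1); Labs Inc. gets 10.
- R3 → Novax plays X (best of 5, 10, -2, 3); Labs Inc. gets -3.
Labs Inc.'s induced payoffs are 4, 3, 10, -3, so Labs Inc. commits to R2. Subgame-perfect outcome: (R2, X) with payoffs (10, 3).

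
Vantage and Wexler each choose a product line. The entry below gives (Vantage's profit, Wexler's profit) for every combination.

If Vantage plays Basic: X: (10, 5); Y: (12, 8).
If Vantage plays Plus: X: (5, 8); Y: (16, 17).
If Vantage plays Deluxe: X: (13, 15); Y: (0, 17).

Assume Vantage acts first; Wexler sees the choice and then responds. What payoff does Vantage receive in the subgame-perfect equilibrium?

Wexler best-responds to each possible Vantage move:
- Basic: BR = Y, leader payoff 12.
- Plus: BR = Y, leader payoff 16.
- Deluxe: BR = Y, leader payoff 0.
Among 12, 16, 0, the best is 16 at Plus. Subgame-perfect outcome: (Plus, Y) with payoffs (16, 17).

16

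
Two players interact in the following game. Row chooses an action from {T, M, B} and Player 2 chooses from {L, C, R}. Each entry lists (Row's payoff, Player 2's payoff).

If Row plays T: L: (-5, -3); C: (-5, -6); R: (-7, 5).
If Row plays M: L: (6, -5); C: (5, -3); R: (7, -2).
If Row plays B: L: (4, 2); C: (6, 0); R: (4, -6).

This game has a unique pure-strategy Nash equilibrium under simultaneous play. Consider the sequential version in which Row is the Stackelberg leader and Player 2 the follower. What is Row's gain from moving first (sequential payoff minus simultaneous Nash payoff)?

Backward induction with Row moving first.
- T: Player 2 compares -3, -6, 5 and picks R; Row would get -7.
- M: Player 2 compares -5, -3, -2 and picks R; Row would get 7.
- B: Player 2 compares 2, 0, -6 and picks L; Row would get 4.
Row's induced payoffs are -7, 7, 4, so Row commits to M. Subgame-perfect outcome: (M, R) with payoffs (7, -2).
Under simultaneous play:
Row's best replies: L→M; C→B; R→M.
Player 2's best replies: T→R; M→R; B→L.
The unique mutual best reply is (M, R), giving (7, -2).
Row's commitment gain: 7 − 7 = 0.

0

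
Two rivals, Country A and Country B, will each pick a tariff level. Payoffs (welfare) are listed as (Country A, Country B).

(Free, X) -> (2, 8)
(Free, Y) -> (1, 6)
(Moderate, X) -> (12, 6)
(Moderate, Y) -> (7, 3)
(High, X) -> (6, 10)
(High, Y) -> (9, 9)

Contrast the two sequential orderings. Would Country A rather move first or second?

If Country A leads: Country B's best replies are Free→X, Moderate→X, High→X; Country A's induced payoffs 2, 12, 6; outcome (Moderate, X), payoffs (12, 6).
If Country B leads: Country A's best replies are X→Moderate, Y→High; Country B's induced payoffs 6, 9; outcome (High, Y), payoffs (9, 9).
Country A gets 12 moving first and 9 moving second, so Country A prefers to move first.

first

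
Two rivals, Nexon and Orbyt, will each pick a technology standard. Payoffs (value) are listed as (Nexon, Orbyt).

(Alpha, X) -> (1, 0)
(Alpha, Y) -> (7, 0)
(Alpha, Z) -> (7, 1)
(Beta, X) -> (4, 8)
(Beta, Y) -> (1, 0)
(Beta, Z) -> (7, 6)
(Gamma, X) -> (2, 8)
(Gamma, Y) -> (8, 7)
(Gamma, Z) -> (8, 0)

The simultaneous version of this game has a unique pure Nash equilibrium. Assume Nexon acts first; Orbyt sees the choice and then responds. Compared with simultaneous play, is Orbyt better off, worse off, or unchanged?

Orbyt best-responds to each possible Nexon move:
- Alpha: BR = Z, leader payoff 7.
- Beta: BR = X, leader payoff 4.
- Gamma: BR = X, leader payoff 2.
Maximizing over 7, 4, 2, Nexon chooses Alpha. Subgame-perfect outcome: (Alpha, Z) with payoffs (7, 1).
For the simultaneous game, intersect best replies.
Nexon's best replies: X→Beta; Y→Gamma; Z→Gamma.
Orbyt's best replies: Alpha→Z; Beta→X; Gamma→X.
The unique mutual best reply is (Beta, X), giving (4, 8).
Orbyt earns 1 sequentially versus 8 at the Nash outcome: worse off.

worse off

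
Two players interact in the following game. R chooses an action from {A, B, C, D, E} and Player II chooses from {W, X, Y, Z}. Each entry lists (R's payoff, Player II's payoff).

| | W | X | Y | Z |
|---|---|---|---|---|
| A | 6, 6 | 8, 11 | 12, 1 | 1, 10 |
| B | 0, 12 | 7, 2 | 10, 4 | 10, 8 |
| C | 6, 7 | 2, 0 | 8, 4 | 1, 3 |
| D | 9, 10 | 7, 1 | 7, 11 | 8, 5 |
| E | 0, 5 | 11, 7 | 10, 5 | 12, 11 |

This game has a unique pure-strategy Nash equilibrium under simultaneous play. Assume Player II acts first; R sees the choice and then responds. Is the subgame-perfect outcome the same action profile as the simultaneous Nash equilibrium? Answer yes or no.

yes

R best-responds to each possible Player II move:
- W: BR = D, leader payoff 10.
- X: BR = E, leader payoff 7.
- Y: BR = A, leader payoff 1.
- Z: BR = E, leader payoff 11.
Among 10, 7, 1, 11, the best is 11 at Z. Subgame-perfect outcome: (E, Z) with payoffs (12, 11).
For the simultaneous game, intersect best replies.
R's best replies: W→D; X→E; Y→A; Z→E.
Player II's best replies: A→X; B→W; C→W; D→Y; E→Z.
Only (E, Z) has each player best-responding; Nash payoffs (12, 11).
Sequential outcome (E, Z) coincides with the Nash profile (E, Z).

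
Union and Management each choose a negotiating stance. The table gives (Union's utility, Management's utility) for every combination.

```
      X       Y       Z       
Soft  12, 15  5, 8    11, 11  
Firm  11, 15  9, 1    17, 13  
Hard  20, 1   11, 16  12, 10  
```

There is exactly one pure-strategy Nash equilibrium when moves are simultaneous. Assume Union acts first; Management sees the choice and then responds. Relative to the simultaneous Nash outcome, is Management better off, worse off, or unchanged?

worse off

Solve by backward induction (Union leads).
- Soft → Management plays X (best of 15, 8, 11); Union gets 12.
- Firm → Management plays X (best of 15, 1, 13); Union gets 11.
- Hard → Management plays Y (best of 1, 16, 10); Union gets 11.
Union's induced payoffs are 12, 11, 11, so Union commits to Soft. Subgame-perfect outcome: (Soft, X) with payoffs (12, 15).
Under simultaneous play:
Union's best replies: X→Hard; Y→Hard; Z→Firm.
Management's best replies: Soft→X; Firm→X; Hard→Y.
Only (Hard, Y) has each player best-responding; Nash payoffs (11, 16).
Management earns 15 sequentially versus 16 at the Nash outcome: worse off.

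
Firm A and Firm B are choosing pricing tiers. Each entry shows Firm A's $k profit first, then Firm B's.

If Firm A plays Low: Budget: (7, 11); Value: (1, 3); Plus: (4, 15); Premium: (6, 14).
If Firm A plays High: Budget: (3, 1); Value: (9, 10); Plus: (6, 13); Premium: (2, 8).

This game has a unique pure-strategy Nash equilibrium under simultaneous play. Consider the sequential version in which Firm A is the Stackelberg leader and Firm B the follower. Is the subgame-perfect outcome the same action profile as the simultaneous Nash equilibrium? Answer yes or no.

Solve by backward induction (Firm A leads).
- Low → Firm B plays Plus (best of 11, 3, 15, 14); Firm A gets 4.
- High → Firm B plays Plus (best of 1, 10, 13, 8); Firm A gets 6.
Maximizing over 4, 6, Firm A chooses High. Subgame-perfect outcome: (High, Plus) with payoffs (6, 13).
Under simultaneous play:
Firm A's best replies: Budget→Low; Value→High; Plus→High; Premium→Low.
Firm B's best replies: Low→Plus; High→Plus.
Only (High, Plus) has each player best-responding; Nash payoffs (6, 13).
Sequential outcome (High, Plus) coincides with the Nash profile (High, Plus).

yes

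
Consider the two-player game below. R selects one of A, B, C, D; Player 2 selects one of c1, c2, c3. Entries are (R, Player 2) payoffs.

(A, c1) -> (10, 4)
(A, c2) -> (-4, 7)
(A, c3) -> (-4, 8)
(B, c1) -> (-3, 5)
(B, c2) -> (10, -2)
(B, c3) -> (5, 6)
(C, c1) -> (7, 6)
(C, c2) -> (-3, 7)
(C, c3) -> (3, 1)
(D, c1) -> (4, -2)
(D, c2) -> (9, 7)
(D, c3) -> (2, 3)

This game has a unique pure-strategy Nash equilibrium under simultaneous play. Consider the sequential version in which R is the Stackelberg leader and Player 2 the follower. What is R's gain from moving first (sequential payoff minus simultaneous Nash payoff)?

4

Solve by backward induction (R leads).
- A → Player 2 plays c3 (best of 4, 7, 8); R gets -4.
- B → Player 2 plays c3 (best of 5, -2, 6); R gets 5.
- C → Player 2 plays c2 (best of 6, 7, 1); R gets -3.
- D → Player 2 plays c2 (best of -2, 7, 3); R gets 9.
R's induced payoffs are -4, 5, -3, 9, so R commits to D. Subgame-perfect outcome: (D, c2) with payoffs (9, 7).
Now find the simultaneous Nash equilibrium.
R's best replies: c1→A; c2→B; c3→B.
Player 2's best replies: A→c3; B→c3; C→c2; D→c2.
The unique mutual best reply is (B, c3), giving (5, 6).
R's commitment gain: 9 − 5 = 4.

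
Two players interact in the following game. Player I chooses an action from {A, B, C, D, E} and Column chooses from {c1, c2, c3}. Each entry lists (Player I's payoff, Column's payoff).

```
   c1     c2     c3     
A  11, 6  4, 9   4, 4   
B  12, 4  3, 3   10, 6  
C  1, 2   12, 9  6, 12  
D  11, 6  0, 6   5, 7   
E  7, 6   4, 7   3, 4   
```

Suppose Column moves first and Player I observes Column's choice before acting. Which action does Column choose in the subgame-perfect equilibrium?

Work backward from Player I's decision.
- c1: Player I compares 11, 12, 1, 11, 7 and picks B; Column would get 4.
- c2: Player I compares 4, 3, 12, 0, 4 and picks C; Column would get 9.
- c3: Player I compares 4, 10, 6, 5, 3 and picks B; Column would get 6.
Column's induced payoffs are 4, 9, 6, so Column commits to c2. Subgame-perfect outcome: (C, c2) with payoffs (12, 9).

c2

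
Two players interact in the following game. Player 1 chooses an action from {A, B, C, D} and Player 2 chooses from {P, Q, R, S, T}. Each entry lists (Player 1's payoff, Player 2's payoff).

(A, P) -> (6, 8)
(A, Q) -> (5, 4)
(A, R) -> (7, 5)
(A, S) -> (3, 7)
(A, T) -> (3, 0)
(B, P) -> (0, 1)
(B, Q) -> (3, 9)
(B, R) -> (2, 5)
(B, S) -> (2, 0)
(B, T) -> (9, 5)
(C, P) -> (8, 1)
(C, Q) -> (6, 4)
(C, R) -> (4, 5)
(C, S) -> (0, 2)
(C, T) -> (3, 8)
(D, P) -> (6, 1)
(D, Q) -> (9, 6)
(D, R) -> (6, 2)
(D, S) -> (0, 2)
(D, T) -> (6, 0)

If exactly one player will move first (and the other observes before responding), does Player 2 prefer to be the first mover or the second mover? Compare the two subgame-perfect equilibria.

first

If Player 1 leads: Player 2's best replies are A→P, B→Q, C→T, D→Q; Player 1's induced payoffs 6, 3, 3, 9; outcome (D, Q), payoffs (9, 6).
If Player 2 leads: Player 1's best replies are P→C, Q→D, R→A, S→A, T→B; Player 2's induced payoffs 1, 6, 5, 7, 5; outcome (A, S), payoffs (3, 7).
Player 2 gets 7 moving first and 6 moving second, so Player 2 prefers to move first.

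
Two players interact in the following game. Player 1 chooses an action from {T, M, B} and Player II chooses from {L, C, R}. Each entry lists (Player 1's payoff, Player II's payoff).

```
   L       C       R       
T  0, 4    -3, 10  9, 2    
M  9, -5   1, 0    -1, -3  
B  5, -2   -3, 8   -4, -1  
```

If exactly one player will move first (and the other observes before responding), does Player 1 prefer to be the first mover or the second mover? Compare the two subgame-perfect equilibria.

second

If Player 1 leads: Player II's best replies are T→C, M→C, B→C; Player 1's induced payoffs -3, 1, -3; outcome (M, C), payoffs (1, 0).
If Player II leads: Player 1's best replies are L→M, C→M, R→T; Player II's induced payoffs -5, 0, 2; outcome (T, R), payoffs (9, 2).
Player 1 gets 1 moving first and 9 moving second, so Player 1 prefers to move second.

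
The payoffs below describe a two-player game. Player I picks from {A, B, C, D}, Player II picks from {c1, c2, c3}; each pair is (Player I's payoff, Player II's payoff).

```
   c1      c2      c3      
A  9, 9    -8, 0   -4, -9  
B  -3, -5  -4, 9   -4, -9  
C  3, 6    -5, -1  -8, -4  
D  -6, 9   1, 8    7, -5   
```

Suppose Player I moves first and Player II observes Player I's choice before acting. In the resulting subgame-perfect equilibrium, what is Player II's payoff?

Backward induction with Player I moving first.
- A: Player II compares 9, 0, -9 and picks c1; Player I would get 9.
- B: Player II compares -5, 9, -9 and picks c2; Player I would get -4.
- C: Player II compares 6, -1, -4 and picks c1; Player I would get 3.
- D: Player II compares 9, 8, -5 and picks c1; Player I would get -6.
Maximizing over 9, -4, 3, -6, Player I chooses A. Subgame-perfect outcome: (A, c1) with payoffs (9, 9).

9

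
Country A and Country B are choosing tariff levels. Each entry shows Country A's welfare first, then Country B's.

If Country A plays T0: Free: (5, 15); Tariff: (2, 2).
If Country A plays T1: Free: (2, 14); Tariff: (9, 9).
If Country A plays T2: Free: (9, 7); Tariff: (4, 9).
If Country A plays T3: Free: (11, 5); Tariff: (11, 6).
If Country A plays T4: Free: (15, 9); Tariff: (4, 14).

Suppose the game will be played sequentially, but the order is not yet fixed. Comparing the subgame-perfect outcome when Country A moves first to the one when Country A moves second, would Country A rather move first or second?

second

If Country A leads: Country B's best replies are T0→Free, T1→Free, T2→Tariff, T3→Tariff, T4→Tariff; Country A's induced payoffs 5, 2, 4, 11, 4; outcome (T3, Tariff), payoffs (11, 6).
If Country B leads: Country A's best replies are Free→T4, Tariff→T3; Country B's induced payoffs 9, 6; outcome (T4, Free), payoffs (15, 9).
Country A gets 11 moving first and 15 moving second, so Country A prefers to move second.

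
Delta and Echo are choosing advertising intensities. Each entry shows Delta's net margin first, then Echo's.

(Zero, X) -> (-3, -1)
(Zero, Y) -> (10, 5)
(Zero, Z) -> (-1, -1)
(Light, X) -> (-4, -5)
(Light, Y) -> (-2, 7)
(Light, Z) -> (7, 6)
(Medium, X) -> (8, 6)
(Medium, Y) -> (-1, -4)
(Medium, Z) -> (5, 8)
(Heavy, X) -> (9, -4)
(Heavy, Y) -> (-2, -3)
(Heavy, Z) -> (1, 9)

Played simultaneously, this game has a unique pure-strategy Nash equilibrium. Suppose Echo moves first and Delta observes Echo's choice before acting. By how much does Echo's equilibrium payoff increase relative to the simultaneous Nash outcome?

Backward induction with Echo moving first.
- X: BR = Heavy, leader payoff -4.
- Y: BR = Zero, leader payoff 5.
- Z: BR = Light, leader payoff 6.
Echo's induced payoffs are -4, 5, 6, so Echo commits to Z. Subgame-perfect outcome: (Light, Z) with payoffs (7, 6).
Under simultaneous play:
Delta's best replies: X→Heavy; Y→Zero; Z→Light.
Echo's best replies: Zero→Y; Light→Y; Medium→Z; Heavy→Z.
Only (Zero, Y) has each player best-responding; Nash payoffs (10, 5).
Echo's commitment gain: 6 − 5 = 1.

1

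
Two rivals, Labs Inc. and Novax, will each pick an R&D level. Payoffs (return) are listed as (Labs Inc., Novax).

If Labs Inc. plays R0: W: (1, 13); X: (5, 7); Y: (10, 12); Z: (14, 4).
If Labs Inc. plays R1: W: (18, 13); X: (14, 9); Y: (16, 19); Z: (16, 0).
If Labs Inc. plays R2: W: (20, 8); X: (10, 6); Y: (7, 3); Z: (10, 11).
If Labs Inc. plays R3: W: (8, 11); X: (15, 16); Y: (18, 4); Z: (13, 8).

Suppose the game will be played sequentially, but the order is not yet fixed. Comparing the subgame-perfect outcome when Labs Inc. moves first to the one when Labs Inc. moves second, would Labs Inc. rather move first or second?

first

If Labs Inc. leads: Novax's best replies are R0→W, R1→Y, R2→Z, R3→X; Labs Inc.'s induced payoffs 1, 16, 10, 15; outcome (R1, Y), payoffs (16, 19).
If Novax leads: Labs Inc.'s best replies are W→R2, X→R3, Y→R3, Z→R1; Novax's induced payoffs 8, 16, 4, 0; outcome (R3, X), payoffs (15, 16).
Labs Inc. gets 16 moving first and 15 moving second, so Labs Inc. prefers to move first.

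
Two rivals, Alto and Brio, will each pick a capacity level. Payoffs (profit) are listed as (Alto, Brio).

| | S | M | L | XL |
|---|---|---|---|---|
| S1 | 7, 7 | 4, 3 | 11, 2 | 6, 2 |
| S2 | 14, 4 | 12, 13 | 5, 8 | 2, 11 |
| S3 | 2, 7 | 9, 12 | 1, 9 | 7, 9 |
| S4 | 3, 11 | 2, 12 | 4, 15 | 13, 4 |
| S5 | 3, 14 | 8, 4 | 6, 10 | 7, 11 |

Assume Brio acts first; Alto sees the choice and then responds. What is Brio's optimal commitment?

M

Backward induction with Brio moving first.
- S: BR = S2, leader payoff 4.
- M: BR = S2, leader payoff 13.
- L: BR = S1, leader payoff 2.
- XL: BR = S4, leader payoff 4.
Brio's induced payoffs are 4, 13, 2, 4, so Brio commits to M. Subgame-perfect outcome: (S2, M) with payoffs (12, 13).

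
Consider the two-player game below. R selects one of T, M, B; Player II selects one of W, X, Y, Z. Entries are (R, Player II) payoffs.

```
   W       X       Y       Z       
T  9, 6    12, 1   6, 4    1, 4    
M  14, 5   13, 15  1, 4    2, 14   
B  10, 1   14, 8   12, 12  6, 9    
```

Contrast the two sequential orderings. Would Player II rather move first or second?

If R leads: Player II's best replies are T→W, M→X, B→Y; R's induced payoffs 9, 13, 12; outcome (M, X), payoffs (13, 15).
If Player II leads: R's best replies are W→M, X→B, Y→B, Z→B; Player II's induced payoffs 5, 8, 12, 9; outcome (B, Y), payoffs (12, 12).
Player II gets 12 moving first and 15 moving second, so Player II prefers to move second.

second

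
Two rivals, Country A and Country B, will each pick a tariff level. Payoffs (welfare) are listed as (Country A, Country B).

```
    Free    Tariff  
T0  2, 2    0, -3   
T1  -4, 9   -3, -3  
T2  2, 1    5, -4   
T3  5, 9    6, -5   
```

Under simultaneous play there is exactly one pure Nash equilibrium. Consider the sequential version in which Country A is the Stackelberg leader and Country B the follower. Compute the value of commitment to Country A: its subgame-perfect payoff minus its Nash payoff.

Solve by backward induction (Country A leads).
- T0: Country B compares 2, -3 and picks Free; Country A would get 2.
- T1: Country B compares 9, -3 and picks Free; Country A would get -4.
- T2: Country B compares 1, -4 and picks Free; Country A would get 2.
- T3: Country B compares 9, -5 and picks Free; Country A would get 5.
Country A's induced payoffs are 2, -4, 2, 5, so Country A commits to T3. Subgame-perfect outcome: (T3, Free) with payoffs (5, 9).
Now find the simultaneous Nash equilibrium.
Country A's best replies: Free→T3; Tariff→T3.
Country B's best replies: T0→Free; T1→Free; T2→Free; T3→Free.
The unique mutual best reply is (T3, Free), giving (5, 9).
Country A's commitment gain: 5 − 5 = 0.

0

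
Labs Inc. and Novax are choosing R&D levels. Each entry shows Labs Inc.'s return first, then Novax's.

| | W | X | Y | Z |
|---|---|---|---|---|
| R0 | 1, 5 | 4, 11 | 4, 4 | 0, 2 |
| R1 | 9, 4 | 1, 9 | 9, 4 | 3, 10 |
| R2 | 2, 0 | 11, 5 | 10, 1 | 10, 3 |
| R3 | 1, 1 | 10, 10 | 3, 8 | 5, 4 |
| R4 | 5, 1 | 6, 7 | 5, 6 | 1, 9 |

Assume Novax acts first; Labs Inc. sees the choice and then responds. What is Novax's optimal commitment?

X

Backward induction with Novax moving first.
- W: BR = R1, leader payoff 4.
- X: BR = R2, leader payoff 5.
- Y: BR = R2, leader payoff 1.
- Z: BR = R2, leader payoff 3.
Among 4, 5, 1, 3, the best is 5 at X. Subgame-perfect outcome: (R2, X) with payoffs (11, 5).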